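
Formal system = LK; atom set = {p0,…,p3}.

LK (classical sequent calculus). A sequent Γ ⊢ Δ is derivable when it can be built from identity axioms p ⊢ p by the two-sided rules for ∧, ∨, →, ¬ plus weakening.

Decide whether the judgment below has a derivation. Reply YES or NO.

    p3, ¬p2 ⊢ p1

Search for a countermodel by truth-table:
  v=0000: Γ:[p3=F, ¬p2=T] Δ:[p1=F] refutes=False
  v=0001: Γ:[p3=T, ¬p2=T] Δ:[p1=F] refutes=True  ← countermodel

Result: NO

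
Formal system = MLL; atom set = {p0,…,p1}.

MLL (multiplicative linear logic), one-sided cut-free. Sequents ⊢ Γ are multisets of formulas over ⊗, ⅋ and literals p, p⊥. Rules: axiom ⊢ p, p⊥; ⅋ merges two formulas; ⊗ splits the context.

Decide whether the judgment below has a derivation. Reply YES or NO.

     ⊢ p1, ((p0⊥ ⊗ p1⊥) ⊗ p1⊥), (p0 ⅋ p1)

Proof tree:
[⅋]  ⊢ p1, ((p0⊥ ⊗ p1⊥) ⊗ p1⊥), (p0 ⅋ p1)
  [⊗]  ⊢ p0, p1, p1, ((p0⊥ ⊗ p1⊥) ⊗ p1⊥)
    [⊗]  ⊢ p0, p1, (p0⊥ ⊗ p1⊥)
      [Ax]  ⊢ p0, p0⊥
      [Ax]  ⊢ p1, p1⊥
    [Ax]  ⊢ p1, p1⊥

Result: YES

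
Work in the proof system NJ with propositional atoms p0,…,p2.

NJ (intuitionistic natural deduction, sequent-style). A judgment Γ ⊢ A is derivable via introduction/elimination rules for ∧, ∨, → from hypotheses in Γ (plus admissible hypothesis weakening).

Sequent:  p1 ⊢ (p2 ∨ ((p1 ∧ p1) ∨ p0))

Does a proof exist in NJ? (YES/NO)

Derivation trace:
[∨I₂] p1 ⊢ (p2 ∨ ((p1 ∧ p1) ∨ p0))
  [∨I₁] p1 ⊢ ((p1 ∧ p1) ∨ p0)
    [∧I] p1 ⊢ (p1 ∧ p1)
      [Ax] p1 ⊢ p1
      [Ax] p1 ⊢ p1

Result: YES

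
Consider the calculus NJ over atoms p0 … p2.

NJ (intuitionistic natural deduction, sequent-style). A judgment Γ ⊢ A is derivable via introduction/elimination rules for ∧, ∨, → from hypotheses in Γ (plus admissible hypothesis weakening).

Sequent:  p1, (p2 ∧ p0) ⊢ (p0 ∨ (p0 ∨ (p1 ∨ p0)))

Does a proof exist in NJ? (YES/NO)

Derivation (root first):
[Wk] p1, (p2 ∧ p0) ⊢ (p0 ∨ (p0 ∨ (p1 ∨ p0)))
  [∨I₂] p1 ⊢ (p0 ∨ (p0 ∨ (p1 ∨ p0)))
    [∨I₂] p1 ⊢ (p0 ∨ (p1 ∨ p0))
      [∨I₁] p1 ⊢ (p1 ∨ p0)
        [Ax] p1 ⊢ p1

Result: YES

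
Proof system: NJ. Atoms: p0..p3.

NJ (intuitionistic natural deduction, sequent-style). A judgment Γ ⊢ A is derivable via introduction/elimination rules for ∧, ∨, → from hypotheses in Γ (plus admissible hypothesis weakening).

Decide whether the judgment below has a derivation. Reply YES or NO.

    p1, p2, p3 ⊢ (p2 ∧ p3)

Proof tree:
[∧I] p1, p2, p3 ⊢ (p2 ∧ p3)
  [Ax] p2 ⊢ p2
  [Wk] p3, p1 ⊢ p3
    [Ax] p3 ⊢ p3

Result: YES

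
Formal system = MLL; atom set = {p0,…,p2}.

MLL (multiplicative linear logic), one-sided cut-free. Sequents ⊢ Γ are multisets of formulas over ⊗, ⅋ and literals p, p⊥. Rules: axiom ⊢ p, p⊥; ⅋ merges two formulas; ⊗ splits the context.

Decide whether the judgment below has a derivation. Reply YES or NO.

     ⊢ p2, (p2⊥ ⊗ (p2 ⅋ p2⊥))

Proof tree:
[⊗]  ⊢ p2, (p2⊥ ⊗ (p2 ⅋ p2⊥))
  [Ax]  ⊢ p2, p2⊥
  [⅋]  ⊢ (p2 ⅋ p2⊥)
    [Ax]  ⊢ p2, p2⊥

Result: YES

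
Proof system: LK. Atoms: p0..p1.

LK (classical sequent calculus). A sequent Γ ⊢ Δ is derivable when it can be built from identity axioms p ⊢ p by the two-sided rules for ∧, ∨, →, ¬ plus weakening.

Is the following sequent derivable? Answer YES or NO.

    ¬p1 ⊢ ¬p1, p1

Proof tree:
[WR] ¬p1 ⊢ ¬p1, p1
  [¬L] ¬p1 ⊢ ¬p1
    [¬R]  ⊢ p1, ¬p1
      [Ax] p1 ⊢ p1

Result: YES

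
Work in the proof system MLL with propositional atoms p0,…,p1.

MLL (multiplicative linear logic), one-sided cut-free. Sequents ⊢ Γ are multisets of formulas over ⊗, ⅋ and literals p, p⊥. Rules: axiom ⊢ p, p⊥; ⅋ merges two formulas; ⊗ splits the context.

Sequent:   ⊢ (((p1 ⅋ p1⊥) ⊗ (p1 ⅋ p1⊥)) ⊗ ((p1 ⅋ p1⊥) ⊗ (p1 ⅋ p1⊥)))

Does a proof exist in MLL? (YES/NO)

Derivation (root first):
[⊗]  ⊢ (((p1 ⅋ p1⊥) ⊗ (p1 ⅋ p1⊥)) ⊗ ((p1 ⅋ p1⊥) ⊗ (p1 ⅋ p1⊥)))
  [⊗]  ⊢ ((p1 ⅋ p1⊥) ⊗ (p1 ⅋ p1⊥))
    [⅋]  ⊢ (p1 ⅋ p1⊥)
      [Ax]  ⊢ p1, p1⊥
    [⅋]  ⊢ (p1 ⅋ p1⊥)
      [Ax]  ⊢ p1, p1⊥
  [⊗]  ⊢ ((p1 ⅋ p1⊥) ⊗ (p1 ⅋ p1⊥))
    [⅋]  ⊢ (p1 ⅋ p1⊥)
      [Ax]  ⊢ p1, p1⊥
    [⅋]  ⊢ (p1 ⅋ p1⊥)
      [Ax]  ⊢ p1, p1⊥

Result: YES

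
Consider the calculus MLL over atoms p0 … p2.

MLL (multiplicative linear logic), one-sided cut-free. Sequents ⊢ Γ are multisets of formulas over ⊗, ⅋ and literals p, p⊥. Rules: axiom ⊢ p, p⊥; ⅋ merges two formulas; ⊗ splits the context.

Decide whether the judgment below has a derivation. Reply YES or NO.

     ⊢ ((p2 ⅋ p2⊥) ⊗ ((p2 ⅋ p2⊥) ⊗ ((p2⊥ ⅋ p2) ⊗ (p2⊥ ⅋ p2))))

Proof tree:
[⊗]  ⊢ ((p2 ⅋ p2⊥) ⊗ ((p2 ⅋ p2⊥) ⊗ ((p2⊥ ⅋ p2) ⊗ (p2⊥ ⅋ p2))))
  [⅋]  ⊢ (p2 ⅋ p2⊥)
    [Ax]  ⊢ p2, p2⊥
  [⊗]  ⊢ ((p2 ⅋ p2⊥) ⊗ ((p2⊥ ⅋ p2) ⊗ (p2⊥ ⅋ p2)))
    [⅋]  ⊢ (p2 ⅋ p2⊥)
      [Ax]  ⊢ p2, p2⊥
    [⊗]  ⊢ ((p2⊥ ⅋ p2) ⊗ (p2⊥ ⅋ p2))
      [⅋]  ⊢ (p2⊥ ⅋ p2)
        [Ax]  ⊢ p2, p2⊥
      [⅋]  ⊢ (p2⊥ ⅋ p2)
        [Ax]  ⊢ p2, p2⊥

Result: YES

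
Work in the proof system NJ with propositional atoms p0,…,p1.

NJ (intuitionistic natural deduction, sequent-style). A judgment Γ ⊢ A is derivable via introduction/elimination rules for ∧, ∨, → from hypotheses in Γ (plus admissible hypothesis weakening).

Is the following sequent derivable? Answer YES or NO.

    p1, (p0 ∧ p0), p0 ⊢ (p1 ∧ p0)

Derivation trace:
[∧I] p1, (p0 ∧ p0), p0 ⊢ (p1 ∧ p0)
  [Wk] p1, (p0 ∧ p0), p0 ⊢ p1
    [Wk] p1, (p0 ∧ p0) ⊢ p1
      [Ax] p1 ⊢ p1
  [Ax] p0 ⊢ p0

Result: YES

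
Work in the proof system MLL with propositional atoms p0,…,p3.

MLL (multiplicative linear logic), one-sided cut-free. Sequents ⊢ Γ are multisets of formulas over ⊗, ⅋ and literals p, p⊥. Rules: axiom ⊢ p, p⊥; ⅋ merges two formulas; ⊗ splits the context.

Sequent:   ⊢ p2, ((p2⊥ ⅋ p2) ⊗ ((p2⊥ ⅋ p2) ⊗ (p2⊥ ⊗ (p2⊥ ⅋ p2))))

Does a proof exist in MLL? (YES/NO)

Derivation (root first):
[⊗]  ⊢ p2, ((p2⊥ ⅋ p2) ⊗ ((p2⊥ ⅋ p2) ⊗ (p2⊥ ⊗ (p2⊥ ⅋ p2))))
  [⅋]  ⊢ (p2⊥ ⅋ p2)
    [Ax]  ⊢ p2, p2⊥
  [⊗]  ⊢ p2, ((p2⊥ ⅋ p2) ⊗ (p2⊥ ⊗ (p2⊥ ⅋ p2)))
    [⅋]  ⊢ (p2⊥ ⅋ p2)
      [Ax]  ⊢ p2, p2⊥
    [⊗]  ⊢ p2, (p2⊥ ⊗ (p2⊥ ⅋ p2))
      [Ax]  ⊢ p2, p2⊥
      [⅋]  ⊢ (p2⊥ ⅋ p2)
        [Ax]  ⊢ p2, p2⊥

Result: YES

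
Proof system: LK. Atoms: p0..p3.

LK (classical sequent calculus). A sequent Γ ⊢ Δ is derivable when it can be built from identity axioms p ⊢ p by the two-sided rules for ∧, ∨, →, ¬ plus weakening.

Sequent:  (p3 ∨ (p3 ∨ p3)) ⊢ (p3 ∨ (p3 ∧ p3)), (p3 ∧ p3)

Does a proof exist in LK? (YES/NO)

Proof tree:
[∨L] (p3 ∨ (p3 ∨ p3)) ⊢ (p3 ∨ (p3 ∧ p3)), (p3 ∧ p3)
  [∧R] p3 ⊢ (p3 ∧ p3)
    [Ax] p3 ⊢ p3
    [Ax] p3 ⊢ p3
  [∨R] (p3 ∨ p3) ⊢ (p3 ∨ (p3 ∧ p3))
    [∨L] (p3 ∨ p3) ⊢ p3, (p3 ∧ p3)
      [∧R] p3 ⊢ (p3 ∧ p3)
        [Ax] p3 ⊢ p3
        [Ax] p3 ⊢ p3
      [Ax] p3 ⊢ p3

Result: YES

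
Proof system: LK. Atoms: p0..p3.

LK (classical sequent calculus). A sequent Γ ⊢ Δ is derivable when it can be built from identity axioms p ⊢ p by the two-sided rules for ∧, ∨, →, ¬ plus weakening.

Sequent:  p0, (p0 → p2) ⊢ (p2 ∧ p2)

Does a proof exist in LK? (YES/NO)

Derivation (root first):
[→L] p0, (p0 → p2) ⊢ (p2 ∧ p2)
  [Ax] p0 ⊢ p0
  [∧R] p2 ⊢ (p2 ∧ p2)
    [Ax] p2 ⊢ p2
    [Ax] p2 ⊢ p2

Result: YES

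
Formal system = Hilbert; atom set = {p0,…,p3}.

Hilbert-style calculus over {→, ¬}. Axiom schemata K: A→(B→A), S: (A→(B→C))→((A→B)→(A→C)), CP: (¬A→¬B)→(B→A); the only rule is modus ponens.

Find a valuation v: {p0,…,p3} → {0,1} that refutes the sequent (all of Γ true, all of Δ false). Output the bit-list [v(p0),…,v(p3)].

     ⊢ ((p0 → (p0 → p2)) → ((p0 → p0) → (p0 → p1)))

Search for a countermodel by truth-table:
  v=0000: Γ:[] Δ:[((p0 → (p0 → p2)) → ((p0 → p0) → (p0 → p1)))=T] refutes=False
  v=0001: Γ:[] Δ:[((p0 → (p0 → p2)) → ((p0 → p0) → (p0 → p1)))=T] refutes=False
  v=0010: Γ:[] Δ:[((p0 → (p0 → p2)) → ((p0 → p0) → (p0 → p1)))=T] refutes=False
  v=0011: Γ:[] Δ:[((p0 → (p0 → p2)) → ((p0 → p0) → (p0 → p1)))=T] refutes=False
  v=0100: Γ:[] Δ:[((p0 → (p0 → p2)) → ((p0 → p0) → (p0 → p1)))=T] refutes=False
  v=0101: Γ:[] Δ:[((p0 → (p0 → p2)) → ((p0 → p0) → (p0 → p1)))=T] refutes=False
  v=0110: Γ:[] Δ:[((p0 → (p0 → p2)) → ((p0 → p0) → (p0 → p1)))=T] refutes=False
  v=0111: Γ:[] Δ:[((p0 → (p0 → p2)) → ((p0 → p0) → (p0 → p1)))=T] refutes=False
  v=1000: Γ:[] Δ:[((p0 → (p0 → p2)) → ((p0 → p0) → (p0 → p1)))=T] refutes=False
  v=1001: Γ:[] Δ:[((p0 → (p0 → p2)) → ((p0 → p0) → (p0 → p1)))=T] refutes=False
  v=1010: Γ:[] Δ:[((p0 → (p0 → p2)) → ((p0 → p0) → (p0 → p1)))=F] refutes=True  ← countermodel

Result: [1, 0, 1, 0]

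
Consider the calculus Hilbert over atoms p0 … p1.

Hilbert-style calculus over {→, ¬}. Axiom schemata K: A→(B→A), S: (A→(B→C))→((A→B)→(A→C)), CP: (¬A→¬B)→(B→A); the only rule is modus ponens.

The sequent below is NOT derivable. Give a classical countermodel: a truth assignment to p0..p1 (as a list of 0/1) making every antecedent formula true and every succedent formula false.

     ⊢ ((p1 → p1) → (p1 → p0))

Truth-table refutation:
  v=00: Γ:[] Δ:[((p1 → p1) → (p1 → p0))=T] refutes=False
  v=01: Γ:[] Δ:[((p1 → p1) → (p1 → p0))=F] refutes=True  ← countermodel

Result: [0, 1]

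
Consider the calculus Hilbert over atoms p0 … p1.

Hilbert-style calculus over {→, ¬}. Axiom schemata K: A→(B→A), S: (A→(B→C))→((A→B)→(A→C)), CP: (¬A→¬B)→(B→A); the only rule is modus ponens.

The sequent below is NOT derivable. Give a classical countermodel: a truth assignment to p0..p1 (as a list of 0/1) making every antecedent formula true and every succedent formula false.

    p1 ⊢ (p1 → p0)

Search for a countermodel by truth-table:
  v=00: Γ:[p1=F] Δ:[(p1 → p0)=T] refutes=False
  v=01: Γ:[p1=T] Δ:[(p1 → p0)=F] refutes=True  ← countermodel

Result: [0, 1]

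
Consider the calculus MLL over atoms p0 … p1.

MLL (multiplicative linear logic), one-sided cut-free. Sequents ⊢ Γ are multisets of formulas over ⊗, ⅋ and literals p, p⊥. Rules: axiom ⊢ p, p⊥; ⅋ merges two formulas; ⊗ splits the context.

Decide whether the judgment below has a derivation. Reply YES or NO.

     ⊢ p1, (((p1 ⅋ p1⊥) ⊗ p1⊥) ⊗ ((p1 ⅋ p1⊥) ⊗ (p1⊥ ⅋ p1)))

Derivation trace:
[⊗]  ⊢ p1, (((p1 ⅋ p1⊥) ⊗ p1⊥) ⊗ ((p1 ⅋ p1⊥) ⊗ (p1⊥ ⅋ p1)))
  [⊗]  ⊢ p1, ((p1 ⅋ p1⊥) ⊗ p1⊥)
    [⅋]  ⊢ (p1 ⅋ p1⊥)
      [Ax]  ⊢ p1, p1⊥
    [Ax]  ⊢ p1, p1⊥
  [⊗]  ⊢ ((p1 ⅋ p1⊥) ⊗ (p1⊥ ⅋ p1))
    [⅋]  ⊢ (p1 ⅋ p1⊥)
      [Ax]  ⊢ p1, p1⊥
    [⅋]  ⊢ (p1⊥ ⅋ p1)
      [Ax]  ⊢ p1, p1⊥

Result: YES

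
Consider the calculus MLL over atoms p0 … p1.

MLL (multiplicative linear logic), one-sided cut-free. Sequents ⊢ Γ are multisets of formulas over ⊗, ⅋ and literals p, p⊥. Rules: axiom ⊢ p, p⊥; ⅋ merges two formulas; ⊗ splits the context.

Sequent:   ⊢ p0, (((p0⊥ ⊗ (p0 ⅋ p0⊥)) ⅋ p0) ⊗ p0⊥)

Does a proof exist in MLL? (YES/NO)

Derivation trace:
[⊗]  ⊢ p0, (((p0⊥ ⊗ (p0 ⅋ p0⊥)) ⅋ p0) ⊗ p0⊥)
  [⅋]  ⊢ ((p0⊥ ⊗ (p0 ⅋ p0⊥)) ⅋ p0)
    [⊗]  ⊢ p0, (p0⊥ ⊗ (p0 ⅋ p0⊥))
      [Ax]  ⊢ p0, p0⊥
      [⅋]  ⊢ (p0 ⅋ p0⊥)
        [Ax]  ⊢ p0, p0⊥
  [Ax]  ⊢ p0, p0⊥

Result: YES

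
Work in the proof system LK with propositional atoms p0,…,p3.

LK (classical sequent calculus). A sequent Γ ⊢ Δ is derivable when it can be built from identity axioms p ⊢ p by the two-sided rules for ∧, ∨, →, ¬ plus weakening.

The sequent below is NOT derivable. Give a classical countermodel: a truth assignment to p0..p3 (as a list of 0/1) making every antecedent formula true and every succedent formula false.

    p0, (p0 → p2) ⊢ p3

Truth-table refutation:
  v=0000: Γ:[p0=F, (p0 → p2)=T] Δ:[p3=F] refutes=False
  v=0001: Γ:[p0=F, (p0 → p2)=T] Δ:[p3=T] refutes=False
  v=0010: Γ:[p0=F, (p0 → p2)=T] Δ:[p3=F] refutes=False
  v=0011: Γ:[p0=F, (p0 → p2)=T] Δ:[p3=T] refutes=False
  v=0100: Γ:[p0=F, (p0 → p2)=T] Δ:[p3=F] refutes=False
  v=0101: Γ:[p0=F, (p0 → p2)=T] Δ:[p3=T] refutes=False
  v=0110: Γ:[p0=F, (p0 → p2)=T] Δ:[p3=F] refutes=False
  v=0111: Γ:[p0=F, (p0 → p2)=T] Δ:[p3=T] refutes=False
  v=1000: Γ:[p0=T, (p0 → p2)=F] Δ:[p3=F] refutes=False
  v=1001: Γ:[p0=T, (p0 → p2)=F] Δ:[p3=T] refutes=False
  v=1010: Γ:[p0=T, (p0 → p2)=T] Δ:[p3=F] refutes=True  ← countermodel

Result: [1, 0, 1, 0]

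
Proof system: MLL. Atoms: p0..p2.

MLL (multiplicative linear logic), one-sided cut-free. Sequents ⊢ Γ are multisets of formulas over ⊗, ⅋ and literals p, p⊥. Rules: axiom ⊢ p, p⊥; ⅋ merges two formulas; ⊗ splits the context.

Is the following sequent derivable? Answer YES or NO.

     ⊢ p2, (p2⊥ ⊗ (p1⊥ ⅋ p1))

Proof tree:
[⊗]  ⊢ p2, (p2⊥ ⊗ (p1⊥ ⅋ p1))
  [Ax]  ⊢ p2, p2⊥
  [⅋]  ⊢ (p1⊥ ⅋ p1)
    [Ax]  ⊢ p1, p1⊥

Result: YES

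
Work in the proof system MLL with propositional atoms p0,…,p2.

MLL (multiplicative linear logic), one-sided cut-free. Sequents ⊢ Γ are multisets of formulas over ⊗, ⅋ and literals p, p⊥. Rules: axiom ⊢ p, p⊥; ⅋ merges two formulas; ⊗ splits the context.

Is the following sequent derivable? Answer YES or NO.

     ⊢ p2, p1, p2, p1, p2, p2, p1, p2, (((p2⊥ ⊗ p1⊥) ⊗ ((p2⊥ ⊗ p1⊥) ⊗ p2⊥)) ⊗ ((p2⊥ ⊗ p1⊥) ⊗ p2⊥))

Derivation (root first):
[⊗]  ⊢ p2, p1, p2, p1, p2, p2, p1, p2, (((p2⊥ ⊗ p1⊥) ⊗ ((p2⊥ ⊗ p1⊥) ⊗ p2⊥)) ⊗ ((p2⊥ ⊗ p1⊥) ⊗ p2⊥))
  [⊗]  ⊢ p2, p1, p2, p1, p2, ((p2⊥ ⊗ p1⊥) ⊗ ((p2⊥ ⊗ p1⊥) ⊗ p2⊥))
    [⊗]  ⊢ p2, p1, (p2⊥ ⊗ p1⊥)
      [Ax]  ⊢ p2, p2⊥
      [Ax]  ⊢ p1, p1⊥
    [⊗]  ⊢ p2, p1, p2, ((p2⊥ ⊗ p1⊥) ⊗ p2⊥)
      [⊗]  ⊢ p2, p1, (p2⊥ ⊗ p1⊥)
        [Ax]  ⊢ p2, p2⊥
        [Ax]  ⊢ p1, p1⊥
      [Ax]  ⊢ p2, p2⊥
  [⊗]  ⊢ p2, p1, p2, ((p2⊥ ⊗ p1⊥) ⊗ p2⊥)
    [⊗]  ⊢ p2, p1, (p2⊥ ⊗ p1⊥)
      [Ax]  ⊢ p2, p2⊥
      [Ax]  ⊢ p1, p1⊥
    [Ax]  ⊢ p2, p2⊥

Result: YES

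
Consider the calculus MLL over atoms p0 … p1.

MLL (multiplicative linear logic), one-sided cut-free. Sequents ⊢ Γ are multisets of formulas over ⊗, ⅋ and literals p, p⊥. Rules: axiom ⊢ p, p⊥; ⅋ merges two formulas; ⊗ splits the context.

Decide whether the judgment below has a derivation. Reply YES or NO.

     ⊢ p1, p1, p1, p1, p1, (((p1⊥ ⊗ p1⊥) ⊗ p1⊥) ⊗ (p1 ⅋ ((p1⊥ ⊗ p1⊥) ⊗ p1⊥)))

Proof tree:
[⊗]  ⊢ p1, p1, p1, p1, p1, (((p1⊥ ⊗ p1⊥) ⊗ p1⊥) ⊗ (p1 ⅋ ((p1⊥ ⊗ p1⊥) ⊗ p1⊥)))
  [⊗]  ⊢ p1, p1, p1, ((p1⊥ ⊗ p1⊥) ⊗ p1⊥)
    [⊗]  ⊢ p1, p1, (p1⊥ ⊗ p1⊥)
      [Ax]  ⊢ p1, p1⊥
      [Ax]  ⊢ p1, p1⊥
    [Ax]  ⊢ p1, p1⊥
  [⅋]  ⊢ p1, p1, (p1 ⅋ ((p1⊥ ⊗ p1⊥) ⊗ p1⊥))
    [⊗]  ⊢ p1, p1, p1, ((p1⊥ ⊗ p1⊥) ⊗ p1⊥)
      [⊗]  ⊢ p1, p1, (p1⊥ ⊗ p1⊥)
        [Ax]  ⊢ p1, p1⊥
        [Ax]  ⊢ p1, p1⊥
      [Ax]  ⊢ p1, p1⊥

Result: YES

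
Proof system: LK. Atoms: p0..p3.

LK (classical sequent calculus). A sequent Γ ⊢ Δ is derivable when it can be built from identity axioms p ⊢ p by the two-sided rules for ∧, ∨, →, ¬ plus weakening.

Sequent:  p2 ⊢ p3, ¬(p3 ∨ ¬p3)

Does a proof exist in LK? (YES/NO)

Search for a countermodel by truth-table:
  v=0000: Γ:[p2=F] Δ:[p3=F, ¬(p3 ∨ ¬p3)=F] refutes=False
  v=0001: Γ:[p2=F] Δ:[p3=T, ¬(p3 ∨ ¬p3)=F] refutes=False
  v=0010: Γ:[p2=T] Δ:[p3=F, ¬(p3 ∨ ¬p3)=F] refutes=True  ← countermodel

Result: NO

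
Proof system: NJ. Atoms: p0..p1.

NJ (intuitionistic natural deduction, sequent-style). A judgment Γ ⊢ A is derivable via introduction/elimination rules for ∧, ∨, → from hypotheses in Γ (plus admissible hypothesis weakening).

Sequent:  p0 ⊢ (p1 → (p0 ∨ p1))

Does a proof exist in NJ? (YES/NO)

Derivation trace:
[Wk] p0 ⊢ (p1 → (p0 ∨ p1))
  [→I]  ⊢ (p1 → (p0 ∨ p1))
    [∨I₂] p1 ⊢ (p0 ∨ p1)
      [Ax] p1 ⊢ p1

Result: YES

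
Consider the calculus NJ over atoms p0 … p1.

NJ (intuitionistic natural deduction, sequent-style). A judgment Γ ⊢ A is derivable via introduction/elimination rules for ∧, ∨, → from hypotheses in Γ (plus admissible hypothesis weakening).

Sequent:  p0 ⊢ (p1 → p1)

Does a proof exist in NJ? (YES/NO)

Derivation (root first):
[Wk] p0 ⊢ (p1 → p1)
  [→I]  ⊢ (p1 → p1)
    [Ax] p1 ⊢ p1

Result: YES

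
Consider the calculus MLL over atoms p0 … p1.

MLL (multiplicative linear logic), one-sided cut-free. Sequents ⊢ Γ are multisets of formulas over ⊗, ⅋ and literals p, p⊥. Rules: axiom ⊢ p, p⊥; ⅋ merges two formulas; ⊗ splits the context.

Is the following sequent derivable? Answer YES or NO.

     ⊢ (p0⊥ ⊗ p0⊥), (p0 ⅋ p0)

Derivation (root first):
[⅋]  ⊢ (p0⊥ ⊗ p0⊥), (p0 ⅋ p0)
  [⊗]  ⊢ p0, p0, (p0⊥ ⊗ p0⊥)
    [Ax]  ⊢ p0, p0⊥
    [Ax]  ⊢ p0, p0⊥

Result: YES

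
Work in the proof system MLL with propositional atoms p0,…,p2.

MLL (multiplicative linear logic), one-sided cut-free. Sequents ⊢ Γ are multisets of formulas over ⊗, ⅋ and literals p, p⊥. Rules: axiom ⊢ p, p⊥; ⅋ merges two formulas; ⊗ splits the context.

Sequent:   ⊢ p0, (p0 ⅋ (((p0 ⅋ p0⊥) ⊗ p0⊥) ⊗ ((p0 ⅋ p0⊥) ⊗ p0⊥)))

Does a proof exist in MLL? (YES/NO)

Derivation trace:
[⅋]  ⊢ p0, (p0 ⅋ (((p0 ⅋ p0⊥) ⊗ p0⊥) ⊗ ((p0 ⅋ p0⊥) ⊗ p0⊥)))
  [⊗]  ⊢ p0, p0, (((p0 ⅋ p0⊥) ⊗ p0⊥) ⊗ ((p0 ⅋ p0⊥) ⊗ p0⊥))
    [⊗]  ⊢ p0, ((p0 ⅋ p0⊥) ⊗ p0⊥)
      [⅋]  ⊢ (p0 ⅋ p0⊥)
        [Ax]  ⊢ p0, p0⊥
      [Ax]  ⊢ p0, p0⊥
    [⊗]  ⊢ p0, ((p0 ⅋ p0⊥) ⊗ p0⊥)
      [⅋]  ⊢ (p0 ⅋ p0⊥)
        [Ax]  ⊢ p0, p0⊥
      [Ax]  ⊢ p0, p0⊥

Result: YES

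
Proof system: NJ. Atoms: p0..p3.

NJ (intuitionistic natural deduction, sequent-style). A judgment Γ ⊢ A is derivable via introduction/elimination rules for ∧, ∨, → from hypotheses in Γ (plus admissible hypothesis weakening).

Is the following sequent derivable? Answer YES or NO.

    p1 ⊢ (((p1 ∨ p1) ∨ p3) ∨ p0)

Derivation trace:
[∨I₁] p1 ⊢ (((p1 ∨ p1) ∨ p3) ∨ p0)
  [∨I₁] p1 ⊢ ((p1 ∨ p1) ∨ p3)
    [∨I₂] p1 ⊢ (p1 ∨ p1)
      [Ax] p1 ⊢ p1

Result: YES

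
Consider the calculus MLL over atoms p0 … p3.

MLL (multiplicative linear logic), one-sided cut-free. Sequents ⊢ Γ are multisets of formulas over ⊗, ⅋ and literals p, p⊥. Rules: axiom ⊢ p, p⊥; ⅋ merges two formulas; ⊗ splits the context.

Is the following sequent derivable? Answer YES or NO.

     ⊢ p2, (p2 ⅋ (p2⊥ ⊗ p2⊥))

Derivation (root first):
[⅋]  ⊢ p2, (p2 ⅋ (p2⊥ ⊗ p2⊥))
  [⊗]  ⊢ p2, p2, (p2⊥ ⊗ p2⊥)
    [Ax]  ⊢ p2, p2⊥
    [Ax]  ⊢ p2, p2⊥

Result: YES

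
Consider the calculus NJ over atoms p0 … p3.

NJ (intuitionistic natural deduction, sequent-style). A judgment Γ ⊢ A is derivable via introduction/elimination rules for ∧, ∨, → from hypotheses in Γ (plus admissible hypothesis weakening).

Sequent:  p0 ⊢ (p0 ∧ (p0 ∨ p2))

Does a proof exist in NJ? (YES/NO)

Derivation trace:
[∧I] p0 ⊢ (p0 ∧ (p0 ∨ p2))
  [Ax] p0 ⊢ p0
  [∨I₁] p0 ⊢ (p0 ∨ p2)
    [Ax] p0 ⊢ p0

Result: YES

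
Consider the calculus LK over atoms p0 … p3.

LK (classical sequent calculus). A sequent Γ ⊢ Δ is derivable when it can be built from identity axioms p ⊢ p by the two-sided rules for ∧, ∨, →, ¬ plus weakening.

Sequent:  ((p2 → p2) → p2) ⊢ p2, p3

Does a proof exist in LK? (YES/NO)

Derivation (root first):
[→L] ((p2 → p2) → p2) ⊢ p2, p3
  [→R]  ⊢ (p2 → p2)
    [Ax] p2 ⊢ p2
  [WR] p2 ⊢ p2, p3
    [Ax] p2 ⊢ p2

Result: YES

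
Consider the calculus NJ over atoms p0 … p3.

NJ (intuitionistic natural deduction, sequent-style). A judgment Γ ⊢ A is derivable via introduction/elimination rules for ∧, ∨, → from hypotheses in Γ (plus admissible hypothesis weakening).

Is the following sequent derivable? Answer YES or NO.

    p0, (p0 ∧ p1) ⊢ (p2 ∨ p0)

Derivation trace:
[Wk] p0, (p0 ∧ p1) ⊢ (p2 ∨ p0)
  [∨I₂] p0 ⊢ (p2 ∨ p0)
    [Ax] p0 ⊢ p0

Result: YES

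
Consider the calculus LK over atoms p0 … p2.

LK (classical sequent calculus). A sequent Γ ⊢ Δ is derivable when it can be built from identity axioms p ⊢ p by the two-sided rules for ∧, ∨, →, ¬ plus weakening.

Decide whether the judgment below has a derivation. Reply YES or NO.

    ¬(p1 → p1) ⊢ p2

Derivation trace:
[¬L] ¬(p1 → p1) ⊢ p2
  [WR]  ⊢ (p1 → p1), p2
    [→R]  ⊢ (p1 → p1)
      [Ax] p1 ⊢ p1

Result: YES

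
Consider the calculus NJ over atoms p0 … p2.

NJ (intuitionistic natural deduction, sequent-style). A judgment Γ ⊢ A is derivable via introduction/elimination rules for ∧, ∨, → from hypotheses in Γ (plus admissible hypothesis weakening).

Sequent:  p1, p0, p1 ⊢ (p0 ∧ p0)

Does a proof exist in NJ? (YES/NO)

Derivation trace:
[Wk] p1, p0, p1 ⊢ (p0 ∧ p0)
  [∧I] p1, p0 ⊢ (p0 ∧ p0)
    [Wk] p0, p1 ⊢ p0
      [Ax] p0 ⊢ p0
    [Ax] p0 ⊢ p0

Result: YES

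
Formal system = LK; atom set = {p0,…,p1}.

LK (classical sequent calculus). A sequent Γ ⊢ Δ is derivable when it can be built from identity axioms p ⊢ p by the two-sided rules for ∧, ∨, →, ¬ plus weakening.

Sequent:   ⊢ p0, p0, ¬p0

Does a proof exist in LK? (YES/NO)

Derivation (root first):
[¬R]  ⊢ p0, p0, ¬p0
  [WR] p0 ⊢ p0, p0
    [Ax] p0 ⊢ p0

Result: YES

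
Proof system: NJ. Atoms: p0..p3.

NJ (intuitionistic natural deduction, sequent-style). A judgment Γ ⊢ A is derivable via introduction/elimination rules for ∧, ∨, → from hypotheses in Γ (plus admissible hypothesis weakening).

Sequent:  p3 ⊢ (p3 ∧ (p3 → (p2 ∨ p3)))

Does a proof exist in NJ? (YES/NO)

Derivation trace:
[∧I] p3 ⊢ (p3 ∧ (p3 → (p2 ∨ p3)))
  [Ax] p3 ⊢ p3
  [→I]  ⊢ (p3 → (p2 ∨ p3))
    [∨I₂] p3 ⊢ (p2 ∨ p3)
      [Ax] p3 ⊢ p3

Result: YES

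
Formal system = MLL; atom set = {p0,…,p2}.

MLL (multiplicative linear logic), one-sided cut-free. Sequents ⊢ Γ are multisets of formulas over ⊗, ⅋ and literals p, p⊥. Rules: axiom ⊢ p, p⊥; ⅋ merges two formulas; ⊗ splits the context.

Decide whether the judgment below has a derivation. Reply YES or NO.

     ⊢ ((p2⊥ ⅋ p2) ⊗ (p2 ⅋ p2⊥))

Derivation trace:
[⊗]  ⊢ ((p2⊥ ⅋ p2) ⊗ (p2 ⅋ p2⊥))
  [⅋]  ⊢ (p2⊥ ⅋ p2)
    [Ax]  ⊢ p2, p2⊥
  [⅋]  ⊢ (p2 ⅋ p2⊥)
    [Ax]  ⊢ p2, p2⊥

Result: YES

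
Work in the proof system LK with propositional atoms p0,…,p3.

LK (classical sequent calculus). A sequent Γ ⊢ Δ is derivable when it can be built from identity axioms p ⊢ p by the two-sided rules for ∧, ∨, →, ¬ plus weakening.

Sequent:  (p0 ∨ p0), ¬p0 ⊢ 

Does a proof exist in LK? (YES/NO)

Proof tree:
[¬L] (p0 ∨ p0), ¬p0 ⊢ 
  [∨L] (p0 ∨ p0) ⊢ p0
    [Ax] p0 ⊢ p0
    [Ax] p0 ⊢ p0

Result: YES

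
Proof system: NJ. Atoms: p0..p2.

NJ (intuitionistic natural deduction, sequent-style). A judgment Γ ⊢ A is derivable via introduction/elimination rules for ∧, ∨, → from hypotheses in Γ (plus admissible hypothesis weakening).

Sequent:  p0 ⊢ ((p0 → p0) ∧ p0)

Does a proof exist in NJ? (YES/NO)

Derivation (root first):
[∧I] p0 ⊢ ((p0 → p0) ∧ p0)
  [→I]  ⊢ (p0 → p0)
    [Ax] p0 ⊢ p0
  [Ax] p0 ⊢ p0

Result: YES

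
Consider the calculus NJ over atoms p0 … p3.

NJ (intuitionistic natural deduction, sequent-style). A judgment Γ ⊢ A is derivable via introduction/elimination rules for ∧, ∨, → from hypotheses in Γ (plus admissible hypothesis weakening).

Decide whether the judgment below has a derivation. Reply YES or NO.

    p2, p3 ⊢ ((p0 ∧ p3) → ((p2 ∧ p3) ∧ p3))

Proof tree:
[→I] p2, p3 ⊢ ((p0 ∧ p3) → ((p2 ∧ p3) ∧ p3))
  [∧I] p2, (p0 ∧ p3), p3 ⊢ ((p2 ∧ p3) ∧ p3)
    [Wk] p2, p3, (p0 ∧ p3) ⊢ (p2 ∧ p3)
      [∧I] p2, p3 ⊢ (p2 ∧ p3)
        [Ax] p2 ⊢ p2
        [Ax] p3 ⊢ p3
    [Ax] p3 ⊢ p3

Result: YES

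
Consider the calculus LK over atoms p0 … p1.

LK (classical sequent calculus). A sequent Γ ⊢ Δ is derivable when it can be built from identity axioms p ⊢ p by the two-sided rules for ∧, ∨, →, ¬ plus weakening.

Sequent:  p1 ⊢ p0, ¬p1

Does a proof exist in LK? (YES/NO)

Truth-table refutation:
  v=00: Γ:[p1=F] Δ:[p0=F, ¬p1=T] refutes=False
  v=01: Γ:[p1=T] Δ:[p0=F, ¬p1=F] refutes=True  ← countermodel

Result: NO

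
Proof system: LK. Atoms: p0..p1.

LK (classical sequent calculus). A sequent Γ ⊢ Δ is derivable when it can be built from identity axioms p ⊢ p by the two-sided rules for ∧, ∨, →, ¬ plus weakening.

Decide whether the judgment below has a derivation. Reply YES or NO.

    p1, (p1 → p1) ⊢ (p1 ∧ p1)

Proof tree:
[∧R] p1, (p1 → p1) ⊢ (p1 ∧ p1)
  [→L] p1, (p1 → p1) ⊢ p1
    [Ax] p1 ⊢ p1
    [Ax] p1 ⊢ p1
  [Ax] p1 ⊢ p1

Result: YES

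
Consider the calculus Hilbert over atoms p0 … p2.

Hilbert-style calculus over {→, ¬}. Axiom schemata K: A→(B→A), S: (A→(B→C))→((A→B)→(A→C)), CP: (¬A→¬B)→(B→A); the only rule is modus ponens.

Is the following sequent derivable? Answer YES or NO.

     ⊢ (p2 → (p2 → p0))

Search for a countermodel by truth-table:
  v=000: Γ:[] Δ:[(p2 → (p2 → p0))=T] refutes=False
  v=001: Γ:[] Δ:[(p2 → (p2 → p0))=F] refutes=True  ← countermodel

Result: NO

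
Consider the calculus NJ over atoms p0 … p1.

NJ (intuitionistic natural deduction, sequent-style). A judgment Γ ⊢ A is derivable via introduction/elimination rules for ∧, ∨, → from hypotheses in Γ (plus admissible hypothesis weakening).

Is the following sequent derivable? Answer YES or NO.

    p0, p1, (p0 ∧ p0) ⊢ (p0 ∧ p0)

Derivation (root first):
[Wk] p0, p1, (p0 ∧ p0) ⊢ (p0 ∧ p0)
  [Wk] p0, p1 ⊢ (p0 ∧ p0)
    [∧I] p0 ⊢ (p0 ∧ p0)
      [Ax] p0 ⊢ p0
      [Ax] p0 ⊢ p0

Result: YES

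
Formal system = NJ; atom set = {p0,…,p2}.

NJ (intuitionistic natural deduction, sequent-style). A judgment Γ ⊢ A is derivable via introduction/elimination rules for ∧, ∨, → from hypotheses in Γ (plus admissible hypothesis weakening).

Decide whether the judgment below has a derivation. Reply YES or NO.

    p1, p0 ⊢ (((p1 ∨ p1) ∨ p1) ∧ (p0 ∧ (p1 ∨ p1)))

Derivation trace:
[∧I] p1, p0 ⊢ (((p1 ∨ p1) ∨ p1) ∧ (p0 ∧ (p1 ∨ p1)))
  [∨I₁] p1 ⊢ ((p1 ∨ p1) ∨ p1)
    [∨I₁] p1 ⊢ (p1 ∨ p1)
      [Ax] p1 ⊢ p1
  [∧I] p1, p0 ⊢ (p0 ∧ (p1 ∨ p1))
    [Wk] p0, p0 ⊢ p0
      [Ax] p0 ⊢ p0
    [∨I₁] p1 ⊢ (p1 ∨ p1)
      [Ax] p1 ⊢ p1

Result: YES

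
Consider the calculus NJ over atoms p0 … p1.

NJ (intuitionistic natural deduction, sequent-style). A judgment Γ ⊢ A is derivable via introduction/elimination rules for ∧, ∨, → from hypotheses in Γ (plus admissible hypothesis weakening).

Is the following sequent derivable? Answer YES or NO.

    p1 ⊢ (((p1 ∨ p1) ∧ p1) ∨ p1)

Derivation (root first):
[∨I₁] p1 ⊢ (((p1 ∨ p1) ∧ p1) ∨ p1)
  [∧I] p1 ⊢ ((p1 ∨ p1) ∧ p1)
    [∨I₁] p1 ⊢ (p1 ∨ p1)
      [Ax] p1 ⊢ p1
    [Ax] p1 ⊢ p1

Result: YES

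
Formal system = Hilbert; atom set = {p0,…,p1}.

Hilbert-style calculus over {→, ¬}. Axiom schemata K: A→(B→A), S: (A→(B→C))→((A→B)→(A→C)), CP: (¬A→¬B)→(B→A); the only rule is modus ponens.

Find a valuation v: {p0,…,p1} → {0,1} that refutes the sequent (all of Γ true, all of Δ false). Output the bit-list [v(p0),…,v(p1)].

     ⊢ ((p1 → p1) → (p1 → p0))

Truth-table refutation:
  v=00: Γ:[] Δ:[((p1 → p1) → (p1 → p0))=T] refutes=False
  v=01: Γ:[] Δ:[((p1 → p1) → (p1 → p0))=F] refutes=True  ← countermodel

Result: [0, 1]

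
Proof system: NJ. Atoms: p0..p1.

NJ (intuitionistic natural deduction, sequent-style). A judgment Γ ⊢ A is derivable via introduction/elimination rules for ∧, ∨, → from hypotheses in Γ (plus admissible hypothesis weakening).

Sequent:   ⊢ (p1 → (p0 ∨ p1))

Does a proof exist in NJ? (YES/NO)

Derivation trace:
[→I]  ⊢ (p1 → (p0 ∨ p1))
  [∨I₂] p1 ⊢ (p0 ∨ p1)
    [Ax] p1 ⊢ p1

Result: YES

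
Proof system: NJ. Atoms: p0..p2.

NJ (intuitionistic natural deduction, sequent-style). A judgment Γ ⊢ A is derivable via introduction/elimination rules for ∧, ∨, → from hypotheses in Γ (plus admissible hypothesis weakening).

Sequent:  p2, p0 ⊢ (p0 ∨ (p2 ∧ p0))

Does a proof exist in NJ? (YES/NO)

Proof tree:
[∨I₂] p2, p0 ⊢ (p0 ∨ (p2 ∧ p0))
  [∧I] p2, p0 ⊢ (p2 ∧ p0)
    [Ax] p2 ⊢ p2
    [Ax] p0 ⊢ p0

Result: YES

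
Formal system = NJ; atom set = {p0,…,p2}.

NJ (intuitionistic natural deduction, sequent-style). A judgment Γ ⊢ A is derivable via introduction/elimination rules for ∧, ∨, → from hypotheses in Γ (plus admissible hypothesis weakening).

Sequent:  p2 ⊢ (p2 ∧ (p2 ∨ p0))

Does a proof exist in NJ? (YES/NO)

Derivation trace:
[∧I] p2 ⊢ (p2 ∧ (p2 ∨ p0))
  [Ax] p2 ⊢ p2
  [∨I₁] p2 ⊢ (p2 ∨ p0)
    [Ax] p2 ⊢ p2

Result: YES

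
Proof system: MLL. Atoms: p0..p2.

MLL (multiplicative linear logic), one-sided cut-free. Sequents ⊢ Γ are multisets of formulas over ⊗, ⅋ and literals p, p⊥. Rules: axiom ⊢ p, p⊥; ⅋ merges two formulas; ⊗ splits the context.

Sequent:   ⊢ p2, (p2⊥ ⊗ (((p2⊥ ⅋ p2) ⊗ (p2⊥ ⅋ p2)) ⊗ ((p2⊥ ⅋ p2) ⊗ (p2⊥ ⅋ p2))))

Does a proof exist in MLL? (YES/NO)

Derivation trace:
[⊗]  ⊢ p2, (p2⊥ ⊗ (((p2⊥ ⅋ p2) ⊗ (p2⊥ ⅋ p2)) ⊗ ((p2⊥ ⅋ p2) ⊗ (p2⊥ ⅋ p2))))
  [Ax]  ⊢ p2, p2⊥
  [⊗]  ⊢ (((p2⊥ ⅋ p2) ⊗ (p2⊥ ⅋ p2)) ⊗ ((p2⊥ ⅋ p2) ⊗ (p2⊥ ⅋ p2)))
    [⊗]  ⊢ ((p2⊥ ⅋ p2) ⊗ (p2⊥ ⅋ p2))
      [⅋]  ⊢ (p2⊥ ⅋ p2)
        [Ax]  ⊢ p2, p2⊥
      [⅋]  ⊢ (p2⊥ ⅋ p2)
        [Ax]  ⊢ p2, p2⊥
    [⊗]  ⊢ ((p2⊥ ⅋ p2) ⊗ (p2⊥ ⅋ p2))
      [⅋]  ⊢ (p2⊥ ⅋ p2)
        [Ax]  ⊢ p2, p2⊥
      [⅋]  ⊢ (p2⊥ ⅋ p2)
        [Ax]  ⊢ p2, p2⊥

Result: YES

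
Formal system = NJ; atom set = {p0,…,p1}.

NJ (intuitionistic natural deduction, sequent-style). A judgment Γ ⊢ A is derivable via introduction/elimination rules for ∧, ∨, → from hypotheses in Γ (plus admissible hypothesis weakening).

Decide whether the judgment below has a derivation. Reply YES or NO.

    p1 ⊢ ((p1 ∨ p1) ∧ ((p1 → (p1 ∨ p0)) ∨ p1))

Proof tree:
[∧I] p1 ⊢ ((p1 ∨ p1) ∧ ((p1 → (p1 ∨ p0)) ∨ p1))
  [∨I₂] p1 ⊢ (p1 ∨ p1)
    [Ax] p1 ⊢ p1
  [∨I₁]  ⊢ ((p1 → (p1 ∨ p0)) ∨ p1)
    [→I]  ⊢ (p1 → (p1 ∨ p0))
      [∨I₁] p1 ⊢ (p1 ∨ p0)
        [Ax] p1 ⊢ p1

Result: YES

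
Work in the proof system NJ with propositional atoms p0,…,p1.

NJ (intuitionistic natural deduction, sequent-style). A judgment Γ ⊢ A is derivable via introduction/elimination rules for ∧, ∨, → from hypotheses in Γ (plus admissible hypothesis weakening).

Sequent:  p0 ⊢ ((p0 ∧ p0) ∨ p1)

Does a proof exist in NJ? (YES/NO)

Derivation trace:
[∨I₁] p0 ⊢ ((p0 ∧ p0) ∨ p1)
  [∧I] p0 ⊢ (p0 ∧ p0)
    [Ax] p0 ⊢ p0
    [Ax] p0 ⊢ p0

Result: YES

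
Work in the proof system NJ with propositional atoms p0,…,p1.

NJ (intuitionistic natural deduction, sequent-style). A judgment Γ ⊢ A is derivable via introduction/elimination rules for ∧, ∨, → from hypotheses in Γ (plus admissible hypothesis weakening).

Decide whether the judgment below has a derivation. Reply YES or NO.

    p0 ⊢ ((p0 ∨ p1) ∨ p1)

Proof tree:
[∨I₁] p0 ⊢ ((p0 ∨ p1) ∨ p1)
  [∨I₁] p0 ⊢ (p0 ∨ p1)
    [Ax] p0 ⊢ p0

Result: YES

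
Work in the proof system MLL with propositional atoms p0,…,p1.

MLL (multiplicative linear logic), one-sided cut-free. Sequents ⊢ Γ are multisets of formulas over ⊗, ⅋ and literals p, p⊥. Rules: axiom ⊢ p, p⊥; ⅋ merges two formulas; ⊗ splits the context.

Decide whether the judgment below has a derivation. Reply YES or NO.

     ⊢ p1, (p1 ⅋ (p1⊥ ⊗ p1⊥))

Derivation trace:
[⅋]  ⊢ p1, (p1 ⅋ (p1⊥ ⊗ p1⊥))
  [⊗]  ⊢ p1, p1, (p1⊥ ⊗ p1⊥)
    [Ax]  ⊢ p1, p1⊥
    [Ax]  ⊢ p1, p1⊥

Result: YES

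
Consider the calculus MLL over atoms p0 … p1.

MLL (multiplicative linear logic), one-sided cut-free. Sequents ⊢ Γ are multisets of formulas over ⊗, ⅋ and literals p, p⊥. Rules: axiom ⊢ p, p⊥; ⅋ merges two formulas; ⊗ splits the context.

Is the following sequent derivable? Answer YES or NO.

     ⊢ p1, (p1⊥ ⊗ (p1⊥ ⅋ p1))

Proof tree:
[⊗]  ⊢ p1, (p1⊥ ⊗ (p1⊥ ⅋ p1))
  [Ax]  ⊢ p1, p1⊥
  [⅋]  ⊢ (p1⊥ ⅋ p1)
    [Ax]  ⊢ p1, p1⊥

Result: YES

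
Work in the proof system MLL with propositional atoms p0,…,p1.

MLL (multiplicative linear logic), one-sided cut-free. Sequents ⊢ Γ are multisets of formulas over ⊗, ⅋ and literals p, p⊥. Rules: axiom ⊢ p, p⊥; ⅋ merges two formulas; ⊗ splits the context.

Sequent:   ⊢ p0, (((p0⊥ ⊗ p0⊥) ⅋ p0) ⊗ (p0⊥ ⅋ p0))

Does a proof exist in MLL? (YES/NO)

Derivation (root first):
[⊗]  ⊢ p0, (((p0⊥ ⊗ p0⊥) ⅋ p0) ⊗ (p0⊥ ⅋ p0))
  [⅋]  ⊢ p0, ((p0⊥ ⊗ p0⊥) ⅋ p0)
    [⊗]  ⊢ p0, p0, (p0⊥ ⊗ p0⊥)
      [Ax]  ⊢ p0, p0⊥
      [Ax]  ⊢ p0, p0⊥
  [⅋]  ⊢ (p0⊥ ⅋ p0)
    [Ax]  ⊢ p0, p0⊥

Result: YES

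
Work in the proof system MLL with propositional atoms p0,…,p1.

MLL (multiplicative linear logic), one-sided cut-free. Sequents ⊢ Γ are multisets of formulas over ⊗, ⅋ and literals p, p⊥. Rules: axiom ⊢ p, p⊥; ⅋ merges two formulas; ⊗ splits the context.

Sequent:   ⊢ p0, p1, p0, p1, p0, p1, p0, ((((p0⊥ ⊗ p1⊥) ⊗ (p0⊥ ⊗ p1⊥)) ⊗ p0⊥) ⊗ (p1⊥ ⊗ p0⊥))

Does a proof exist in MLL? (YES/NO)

Proof tree:
[⊗]  ⊢ p0, p1, p0, p1, p0, p1, p0, ((((p0⊥ ⊗ p1⊥) ⊗ (p0⊥ ⊗ p1⊥)) ⊗ p0⊥) ⊗ (p1⊥ ⊗ p0⊥))
  [⊗]  ⊢ p0, p1, p0, p1, p0, (((p0⊥ ⊗ p1⊥) ⊗ (p0⊥ ⊗ p1⊥)) ⊗ p0⊥)
    [⊗]  ⊢ p0, p1, p0, p1, ((p0⊥ ⊗ p1⊥) ⊗ (p0⊥ ⊗ p1⊥))
      [⊗]  ⊢ p0, p1, (p0⊥ ⊗ p1⊥)
        [Ax]  ⊢ p0, p0⊥
        [Ax]  ⊢ p1, p1⊥
      [⊗]  ⊢ p0, p1, (p0⊥ ⊗ p1⊥)
        [Ax]  ⊢ p0, p0⊥
        [Ax]  ⊢ p1, p1⊥
    [Ax]  ⊢ p0, p0⊥
  [⊗]  ⊢ p1, p0, (p1⊥ ⊗ p0⊥)
    [Ax]  ⊢ p1, p1⊥
    [Ax]  ⊢ p0, p0⊥

Result: YES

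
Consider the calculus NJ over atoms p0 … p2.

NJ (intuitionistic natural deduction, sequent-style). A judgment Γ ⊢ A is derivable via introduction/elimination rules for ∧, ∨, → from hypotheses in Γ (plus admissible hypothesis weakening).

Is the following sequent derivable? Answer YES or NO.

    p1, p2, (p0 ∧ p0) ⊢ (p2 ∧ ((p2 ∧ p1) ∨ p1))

Derivation trace:
[Wk] p1, p2, (p0 ∧ p0) ⊢ (p2 ∧ ((p2 ∧ p1) ∨ p1))
  [∧I] p1, p2 ⊢ (p2 ∧ ((p2 ∧ p1) ∨ p1))
    [Ax] p2 ⊢ p2
    [∨I₁] p1, p2 ⊢ ((p2 ∧ p1) ∨ p1)
      [∧I] p1, p2 ⊢ (p2 ∧ p1)
        [Ax] p2 ⊢ p2
        [Ax] p1 ⊢ p1

Result: YES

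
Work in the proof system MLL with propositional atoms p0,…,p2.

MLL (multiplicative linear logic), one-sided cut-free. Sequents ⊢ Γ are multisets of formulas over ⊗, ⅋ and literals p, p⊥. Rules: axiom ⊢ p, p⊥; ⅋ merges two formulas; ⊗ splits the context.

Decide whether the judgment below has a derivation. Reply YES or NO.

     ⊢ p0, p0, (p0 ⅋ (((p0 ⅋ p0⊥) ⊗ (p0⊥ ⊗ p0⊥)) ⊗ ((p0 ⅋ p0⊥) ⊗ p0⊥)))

Derivation (root first):
[⅋]  ⊢ p0, p0, (p0 ⅋ (((p0 ⅋ p0⊥) ⊗ (p0⊥ ⊗ p0⊥)) ⊗ ((p0 ⅋ p0⊥) ⊗ p0⊥)))
  [⊗]  ⊢ p0, p0, p0, (((p0 ⅋ p0⊥) ⊗ (p0⊥ ⊗ p0⊥)) ⊗ ((p0 ⅋ p0⊥) ⊗ p0⊥))
    [⊗]  ⊢ p0, p0, ((p0 ⅋ p0⊥) ⊗ (p0⊥ ⊗ p0⊥))
      [⅋]  ⊢ (p0 ⅋ p0⊥)
        [Ax]  ⊢ p0, p0⊥
      [⊗]  ⊢ p0, p0, (p0⊥ ⊗ p0⊥)
        [Ax]  ⊢ p0, p0⊥
        [Ax]  ⊢ p0, p0⊥
    [⊗]  ⊢ p0, ((p0 ⅋ p0⊥) ⊗ p0⊥)
      [⅋]  ⊢ (p0 ⅋ p0⊥)
        [Ax]  ⊢ p0, p0⊥
      [Ax]  ⊢ p0, p0⊥

Result: YES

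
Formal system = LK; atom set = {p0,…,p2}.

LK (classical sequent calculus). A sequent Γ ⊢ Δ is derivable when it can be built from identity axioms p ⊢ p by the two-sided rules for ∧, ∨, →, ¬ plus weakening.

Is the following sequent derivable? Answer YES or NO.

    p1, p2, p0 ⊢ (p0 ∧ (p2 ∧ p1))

Proof tree:
[∧R] p1, p2, p0 ⊢ (p0 ∧ (p2 ∧ p1))
  [WL] p0, p1 ⊢ p0
    [Ax] p0 ⊢ p0
  [∧R] p1, p2 ⊢ (p2 ∧ p1)
    [Ax] p2 ⊢ p2
    [Ax] p1 ⊢ p1

Result: YES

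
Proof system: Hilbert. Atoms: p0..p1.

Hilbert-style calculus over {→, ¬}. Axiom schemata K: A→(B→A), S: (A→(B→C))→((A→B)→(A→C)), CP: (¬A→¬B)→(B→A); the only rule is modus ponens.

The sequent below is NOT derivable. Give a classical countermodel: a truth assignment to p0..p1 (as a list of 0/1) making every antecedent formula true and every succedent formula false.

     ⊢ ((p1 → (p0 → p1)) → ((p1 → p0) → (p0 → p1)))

Enumerate valuations to refute Γ ⊢ Δ:
  v=00: Γ:[] Δ:[((p1 → (p0 → p1)) → ((p1 → p0) → (p0 → p1)))=T] refutes=False
  v=01: Γ:[] Δ:[((p1 → (p0 → p1)) → ((p1 → p0) → (p0 → p1)))=T] refutes=False
  v=10: Γ:[] Δ:[((p1 → (p0 → p1)) → ((p1 → p0) → (p0 → p1)))=F] refutes=True  ← countermodel

Result: [1, 0]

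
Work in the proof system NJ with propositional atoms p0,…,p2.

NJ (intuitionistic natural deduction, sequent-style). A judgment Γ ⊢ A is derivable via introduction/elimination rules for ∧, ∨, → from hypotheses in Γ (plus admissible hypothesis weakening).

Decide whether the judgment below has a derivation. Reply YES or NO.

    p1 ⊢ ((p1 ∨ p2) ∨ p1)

Derivation (root first):
[∨I₁] p1 ⊢ ((p1 ∨ p2) ∨ p1)
  [∨I₁] p1 ⊢ (p1 ∨ p2)
    [Ax] p1 ⊢ p1

Result: YES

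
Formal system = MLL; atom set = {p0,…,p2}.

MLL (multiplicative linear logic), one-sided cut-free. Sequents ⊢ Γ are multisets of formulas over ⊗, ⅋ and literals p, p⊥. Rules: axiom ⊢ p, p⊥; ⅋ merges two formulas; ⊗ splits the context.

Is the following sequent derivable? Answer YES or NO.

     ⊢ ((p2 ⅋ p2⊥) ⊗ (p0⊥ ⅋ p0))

Derivation (root first):
[⊗]  ⊢ ((p2 ⅋ p2⊥) ⊗ (p0⊥ ⅋ p0))
  [⅋]  ⊢ (p2 ⅋ p2⊥)
    [Ax]  ⊢ p2, p2⊥
  [⅋]  ⊢ (p0⊥ ⅋ p0)
    [Ax]  ⊢ p0, p0⊥

Result: YES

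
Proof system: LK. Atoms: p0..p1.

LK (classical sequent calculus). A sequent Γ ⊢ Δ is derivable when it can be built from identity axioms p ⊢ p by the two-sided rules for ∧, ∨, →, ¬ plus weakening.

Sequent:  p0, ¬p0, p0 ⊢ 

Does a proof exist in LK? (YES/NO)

Derivation (root first):
[WL] p0, ¬p0, p0 ⊢ 
  [¬L] p0, ¬p0 ⊢ 
    [Ax] p0 ⊢ p0

Result: YES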